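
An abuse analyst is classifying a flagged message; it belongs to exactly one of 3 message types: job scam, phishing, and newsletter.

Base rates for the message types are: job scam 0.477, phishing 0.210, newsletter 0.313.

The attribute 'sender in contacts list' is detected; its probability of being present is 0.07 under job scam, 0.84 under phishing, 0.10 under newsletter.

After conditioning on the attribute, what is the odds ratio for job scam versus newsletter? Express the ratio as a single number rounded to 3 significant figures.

1.07

Posterior odds equal prior odds times the likelihood ratio; only the two competing hypotheses matter.
  job scam: 0.477 × 0.07 = 0.03339
  newsletter: 0.313 × 0.10 = 0.0313
Posterior odds = 0.03339 / 0.0313 ≈ 1.07.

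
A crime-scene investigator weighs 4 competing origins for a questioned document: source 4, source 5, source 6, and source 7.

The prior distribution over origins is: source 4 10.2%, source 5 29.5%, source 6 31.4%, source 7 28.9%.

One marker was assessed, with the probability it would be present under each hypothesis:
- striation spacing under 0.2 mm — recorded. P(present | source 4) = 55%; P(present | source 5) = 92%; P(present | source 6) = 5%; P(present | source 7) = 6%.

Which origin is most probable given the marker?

By Bayes' rule, the unnormalized weight for each hypothesis is prior × likelihood:
  source 4: 0.102 × 0.55 = 0.0561
  source 5: 0.295 × 0.92 = 0.2714
  source 6: 0.314 × 0.05 = 0.0157
  source 7: 0.289 × 0.06 = 0.01734
Normalizing constant Z = 0.0561 + 0.2714 + 0.0157 + 0.01734 = 0.36054.
P(source 4 | evidence) ≈ 0.0561 / 0.36054 ≈ 0.156
P(source 5 | evidence) ≈ 0.2714 / 0.36054 ≈ 0.753
P(source 6 | evidence) ≈ 0.0157 / 0.36054 ≈ 0.044
P(source 7 | evidence) ≈ 0.01734 / 0.36054 ≈ 0.048
The largest is 0.753, so source 5 is most probable.

source 5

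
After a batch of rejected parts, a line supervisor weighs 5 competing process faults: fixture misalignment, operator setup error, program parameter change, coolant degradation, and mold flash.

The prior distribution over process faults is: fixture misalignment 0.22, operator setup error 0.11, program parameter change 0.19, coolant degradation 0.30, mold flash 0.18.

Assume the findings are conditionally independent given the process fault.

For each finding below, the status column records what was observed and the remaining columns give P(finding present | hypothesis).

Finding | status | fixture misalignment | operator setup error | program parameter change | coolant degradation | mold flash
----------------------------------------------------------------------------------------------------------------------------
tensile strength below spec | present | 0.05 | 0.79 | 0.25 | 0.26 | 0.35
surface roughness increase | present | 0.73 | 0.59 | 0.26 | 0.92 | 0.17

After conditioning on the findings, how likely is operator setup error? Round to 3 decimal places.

By Bayes' rule with conditional independence, the unnormalized weight for each hypothesis is prior × ∏ likelihoods:
  fixture misalignment: 0.22 × 0.05 × 0.73 = 0.00803
  operator setup error: 0.11 × 0.79 × 0.59 = 0.051271
  program parameter change: 0.19 × 0.25 × 0.26 = 0.01235
  coolant degradation: 0.30 × 0.26 × 0.92 = 0.07176
  mold flash: 0.18 × 0.35 × 0.17 = 0.01071
The unnormalized weights sum to 0.15412.
P(operator setup error | evidence) = 0.051271 / 0.15412 ≈ 0.333.

0.333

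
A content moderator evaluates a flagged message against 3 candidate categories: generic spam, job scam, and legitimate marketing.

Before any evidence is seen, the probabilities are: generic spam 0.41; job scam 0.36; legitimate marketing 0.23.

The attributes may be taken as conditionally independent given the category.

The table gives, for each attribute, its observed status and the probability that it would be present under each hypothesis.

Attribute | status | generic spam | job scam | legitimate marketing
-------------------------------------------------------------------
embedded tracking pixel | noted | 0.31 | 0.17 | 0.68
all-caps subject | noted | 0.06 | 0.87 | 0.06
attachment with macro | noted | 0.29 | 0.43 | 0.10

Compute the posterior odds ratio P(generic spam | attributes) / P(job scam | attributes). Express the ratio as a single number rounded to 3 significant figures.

Posterior odds equal prior odds times the likelihood ratio; only the two competing hypotheses matter.
  generic spam: 0.41 × 0.31 × 0.06 × 0.29 = 0.0022115
  job scam: 0.36 × 0.17 × 0.87 × 0.43 = 0.022895
Posterior odds = 0.0022115 / 0.022895 ≈ 0.0966.

0.0966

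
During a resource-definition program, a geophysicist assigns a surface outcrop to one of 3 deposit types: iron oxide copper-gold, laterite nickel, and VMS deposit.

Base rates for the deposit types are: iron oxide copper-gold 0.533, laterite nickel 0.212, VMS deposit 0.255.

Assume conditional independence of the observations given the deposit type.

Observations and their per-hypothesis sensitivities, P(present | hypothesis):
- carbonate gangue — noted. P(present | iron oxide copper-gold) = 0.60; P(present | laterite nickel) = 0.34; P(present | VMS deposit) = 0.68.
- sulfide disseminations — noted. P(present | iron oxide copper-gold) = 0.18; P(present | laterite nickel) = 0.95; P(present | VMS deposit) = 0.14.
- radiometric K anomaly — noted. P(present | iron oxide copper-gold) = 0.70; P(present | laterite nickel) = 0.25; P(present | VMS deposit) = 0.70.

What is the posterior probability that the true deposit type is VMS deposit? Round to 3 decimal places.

0.228

For each hypothesis, the unnormalized posterior weight is prior × product of the observation likelihoods:
  iron oxide copper-gold: 0.533 × 0.60 × 0.18 × 0.70 = 0.040295
  laterite nickel: 0.212 × 0.34 × 0.95 × 0.25 = 0.017119
  VMS deposit: 0.255 × 0.68 × 0.14 × 0.70 = 0.016993
The unnormalized weights sum to 0.074407.
P(VMS deposit | evidence) = 0.016993 / 0.074407 ≈ 0.228.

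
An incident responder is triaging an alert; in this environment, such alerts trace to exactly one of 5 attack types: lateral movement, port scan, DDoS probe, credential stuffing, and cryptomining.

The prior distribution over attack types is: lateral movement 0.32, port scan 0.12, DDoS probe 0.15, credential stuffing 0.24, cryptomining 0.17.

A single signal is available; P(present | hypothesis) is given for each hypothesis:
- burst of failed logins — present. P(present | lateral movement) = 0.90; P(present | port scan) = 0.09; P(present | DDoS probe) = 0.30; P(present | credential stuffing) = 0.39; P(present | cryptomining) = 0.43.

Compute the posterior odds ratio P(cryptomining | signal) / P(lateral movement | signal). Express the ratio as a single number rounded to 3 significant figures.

0.254

The normalizing constant cancels in an odds ratio, so compute prior × likelihood for the two hypotheses only:
  cryptomining: 0.17 × 0.43 = 0.0731
  lateral movement: 0.32 × 0.90 = 0.288
Odds(cryptomining : lateral movement) = 0.0731 / 0.288 ≈ 0.254.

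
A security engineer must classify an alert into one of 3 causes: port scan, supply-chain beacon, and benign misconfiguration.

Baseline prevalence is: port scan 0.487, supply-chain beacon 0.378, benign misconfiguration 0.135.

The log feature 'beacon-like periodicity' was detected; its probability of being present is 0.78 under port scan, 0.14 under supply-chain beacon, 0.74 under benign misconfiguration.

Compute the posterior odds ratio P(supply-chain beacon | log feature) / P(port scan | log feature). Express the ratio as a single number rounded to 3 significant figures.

The normalizing constant cancels in an odds ratio, so compute prior × likelihood for the two hypotheses only:
  supply-chain beacon: 0.378 × 0.14 = 0.05292
  port scan: 0.487 × 0.78 = 0.37986
Odds(supply-chain beacon : port scan) = 0.05292 / 0.37986 ≈ 0.139.

0.139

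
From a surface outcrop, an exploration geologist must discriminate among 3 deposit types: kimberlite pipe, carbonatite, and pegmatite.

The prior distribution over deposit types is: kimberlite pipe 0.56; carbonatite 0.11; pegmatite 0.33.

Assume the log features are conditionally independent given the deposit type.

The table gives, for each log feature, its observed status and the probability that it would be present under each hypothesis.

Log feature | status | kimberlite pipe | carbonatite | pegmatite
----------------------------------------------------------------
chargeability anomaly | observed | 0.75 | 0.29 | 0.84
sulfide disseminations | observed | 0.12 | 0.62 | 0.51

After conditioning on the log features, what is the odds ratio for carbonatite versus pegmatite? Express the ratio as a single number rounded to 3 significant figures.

0.140

Unnormalized posterior weight (prior times the log feature likelihoods) for each of the two hypotheses:
  carbonatite: 0.11 × 0.29 × 0.62 = 0.019778
  pegmatite: 0.33 × 0.84 × 0.51 = 0.14137
Posterior odds = 0.019778 / 0.14137 ≈ 0.140.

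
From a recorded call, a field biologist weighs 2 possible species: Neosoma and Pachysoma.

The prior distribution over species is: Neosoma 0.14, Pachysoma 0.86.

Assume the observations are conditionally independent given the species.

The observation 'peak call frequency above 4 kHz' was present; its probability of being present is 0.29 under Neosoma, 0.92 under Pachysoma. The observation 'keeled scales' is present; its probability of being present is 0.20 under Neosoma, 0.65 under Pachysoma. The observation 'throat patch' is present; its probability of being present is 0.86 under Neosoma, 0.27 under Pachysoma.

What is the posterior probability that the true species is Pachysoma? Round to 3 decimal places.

0.952

For each hypothesis, the unnormalized posterior weight is prior × product of the observation likelihoods:
  Neosoma: 0.14 × 0.29 × 0.20 × 0.86 = 0.0069832
  Pachysoma: 0.86 × 0.92 × 0.65 × 0.27 = 0.13886
The unnormalized weights sum to 0.14584.
P(Pachysoma | evidence) = 0.13886 / 0.14584 ≈ 0.952.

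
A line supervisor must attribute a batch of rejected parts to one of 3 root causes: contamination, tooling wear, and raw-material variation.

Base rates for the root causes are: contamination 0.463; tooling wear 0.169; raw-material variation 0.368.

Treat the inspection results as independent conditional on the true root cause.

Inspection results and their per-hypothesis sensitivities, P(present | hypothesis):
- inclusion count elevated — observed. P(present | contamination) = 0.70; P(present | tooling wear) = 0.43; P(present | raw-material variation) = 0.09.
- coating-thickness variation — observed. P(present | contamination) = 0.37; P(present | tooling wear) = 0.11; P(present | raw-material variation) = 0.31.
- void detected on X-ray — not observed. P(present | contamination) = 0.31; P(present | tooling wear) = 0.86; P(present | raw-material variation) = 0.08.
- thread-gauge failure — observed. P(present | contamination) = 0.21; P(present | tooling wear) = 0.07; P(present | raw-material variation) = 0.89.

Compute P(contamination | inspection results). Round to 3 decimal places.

0.672

By Bayes' rule with conditional independence, the unnormalized weight for each hypothesis is prior × ∏ likelihoods (using 1 − P(present | H) for each absent inspection result):
  contamination: 0.463 × 0.70 × 0.37 × (1 − 0.31) × 0.21 = 0.017376
  tooling wear: 0.169 × 0.43 × 0.11 × (1 − 0.86) × 0.07 = 7.8338e-05
  raw-material variation: 0.368 × 0.09 × 0.31 × (1 − 0.08) × 0.89 = 0.0084068
Marginal likelihood of the evidence = 0.025861.
P(contamination | evidence) = 0.017376 / 0.025861 ≈ 0.672.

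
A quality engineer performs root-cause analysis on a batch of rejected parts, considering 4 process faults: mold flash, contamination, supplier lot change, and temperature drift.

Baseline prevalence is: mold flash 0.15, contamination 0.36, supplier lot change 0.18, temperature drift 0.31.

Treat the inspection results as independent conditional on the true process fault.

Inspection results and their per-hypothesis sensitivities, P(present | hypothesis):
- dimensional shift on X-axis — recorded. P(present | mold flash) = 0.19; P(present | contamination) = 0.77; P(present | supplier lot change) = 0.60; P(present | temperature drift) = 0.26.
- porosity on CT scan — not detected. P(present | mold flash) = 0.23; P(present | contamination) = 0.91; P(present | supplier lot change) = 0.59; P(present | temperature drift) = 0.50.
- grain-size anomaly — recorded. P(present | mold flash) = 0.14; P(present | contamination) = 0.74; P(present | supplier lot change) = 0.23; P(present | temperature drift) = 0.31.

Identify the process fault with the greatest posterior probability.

For each hypothesis, the unnormalized posterior weight is prior × product of the inspection result likelihoods (using 1 − P(present | H) for each absent inspection result):
  mold flash: 0.15 × 0.19 × (1 − 0.23) × 0.14 = 0.0030723
  contamination: 0.36 × 0.77 × (1 − 0.91) × 0.74 = 0.018462
  supplier lot change: 0.18 × 0.60 × (1 − 0.59) × 0.23 = 0.010184
  temperature drift: 0.31 × 0.26 × (1 − 0.50) × 0.31 = 0.012493
The unnormalized weights sum to 0.044211.
P(mold flash | evidence) ≈ 0.0030723 / 0.044211 ≈ 0.069
P(contamination | evidence) ≈ 0.018462 / 0.044211 ≈ 0.418
P(supplier lot change | evidence) ≈ 0.010184 / 0.044211 ≈ 0.230
P(temperature drift | evidence) ≈ 0.012493 / 0.044211 ≈ 0.283
The largest is 0.418, so contamination is most probable.

contamination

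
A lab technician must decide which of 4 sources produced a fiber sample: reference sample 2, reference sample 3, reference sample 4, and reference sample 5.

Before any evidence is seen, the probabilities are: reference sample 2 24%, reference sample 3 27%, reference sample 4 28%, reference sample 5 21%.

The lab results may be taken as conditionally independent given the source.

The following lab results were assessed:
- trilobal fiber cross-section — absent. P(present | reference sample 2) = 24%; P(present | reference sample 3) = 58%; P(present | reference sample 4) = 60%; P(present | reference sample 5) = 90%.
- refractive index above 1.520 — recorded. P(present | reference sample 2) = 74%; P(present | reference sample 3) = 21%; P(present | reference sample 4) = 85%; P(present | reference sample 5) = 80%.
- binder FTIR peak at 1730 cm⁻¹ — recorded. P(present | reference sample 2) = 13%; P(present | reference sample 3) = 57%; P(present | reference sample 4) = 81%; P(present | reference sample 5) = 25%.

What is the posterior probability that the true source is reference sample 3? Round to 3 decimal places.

Multiply each prior by the joint likelihood of the lab result pattern (using 1 − P(present | H) for each absent lab result):
  reference sample 2: 0.24 × (1 − 0.24) × 0.74 × 0.13 = 0.017547
  reference sample 3: 0.27 × (1 − 0.58) × 0.21 × 0.57 = 0.013574
  reference sample 4: 0.28 × (1 − 0.60) × 0.85 × 0.81 = 0.077112
  reference sample 5: 0.21 × (1 − 0.90) × 0.80 × 0.25 = 0.0042
Normalizing constant Z = 0.017547 + 0.013574 + 0.077112 + 0.0042 = 0.11243.
P(reference sample 3 | evidence) = 0.013574 / 0.11243 ≈ 0.121.

0.121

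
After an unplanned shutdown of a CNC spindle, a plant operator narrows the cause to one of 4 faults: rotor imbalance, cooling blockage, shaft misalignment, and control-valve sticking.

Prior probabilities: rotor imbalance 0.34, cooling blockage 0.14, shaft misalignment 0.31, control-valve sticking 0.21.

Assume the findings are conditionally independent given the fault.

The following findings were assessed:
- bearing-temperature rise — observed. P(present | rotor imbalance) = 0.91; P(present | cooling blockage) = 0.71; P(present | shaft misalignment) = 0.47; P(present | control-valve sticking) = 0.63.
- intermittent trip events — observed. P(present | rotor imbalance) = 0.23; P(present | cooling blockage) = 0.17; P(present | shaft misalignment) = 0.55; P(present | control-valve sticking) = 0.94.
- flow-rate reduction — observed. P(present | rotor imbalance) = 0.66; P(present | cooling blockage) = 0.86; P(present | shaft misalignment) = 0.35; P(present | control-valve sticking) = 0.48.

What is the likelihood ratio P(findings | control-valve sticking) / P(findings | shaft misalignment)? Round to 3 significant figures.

Joint likelihood of the evidence pattern under each hypothesis:
  control-valve sticking: 0.63 × 0.94 × 0.48 = 0.28426
  shaft misalignment: 0.47 × 0.55 × 0.35 = 0.090475
Bayes factor = 0.28426 / 0.090475 ≈ 3.14

3.14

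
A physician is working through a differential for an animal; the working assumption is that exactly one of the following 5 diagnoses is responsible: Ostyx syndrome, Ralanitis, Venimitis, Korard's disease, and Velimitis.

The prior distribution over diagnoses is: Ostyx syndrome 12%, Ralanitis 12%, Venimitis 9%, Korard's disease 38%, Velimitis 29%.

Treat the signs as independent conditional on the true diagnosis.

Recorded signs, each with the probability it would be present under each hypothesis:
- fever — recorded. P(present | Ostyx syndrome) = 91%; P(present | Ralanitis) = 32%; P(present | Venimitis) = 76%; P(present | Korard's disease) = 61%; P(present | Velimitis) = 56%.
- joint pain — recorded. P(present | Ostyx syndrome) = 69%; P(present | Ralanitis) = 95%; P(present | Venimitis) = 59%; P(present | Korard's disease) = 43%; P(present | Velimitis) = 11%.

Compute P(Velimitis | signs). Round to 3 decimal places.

0.066

Multiply each prior by the joint likelihood of the sign pattern:
  Ostyx syndrome: 0.12 × 0.91 × 0.69 = 0.075348
  Ralanitis: 0.12 × 0.32 × 0.95 = 0.03648
  Venimitis: 0.09 × 0.76 × 0.59 = 0.040356
  Korard's disease: 0.38 × 0.61 × 0.43 = 0.099674
  Velimitis: 0.29 × 0.56 × 0.11 = 0.017864
The unnormalized weights sum to 0.26972.
P(Velimitis | evidence) = 0.017864 / 0.26972 ≈ 0.066.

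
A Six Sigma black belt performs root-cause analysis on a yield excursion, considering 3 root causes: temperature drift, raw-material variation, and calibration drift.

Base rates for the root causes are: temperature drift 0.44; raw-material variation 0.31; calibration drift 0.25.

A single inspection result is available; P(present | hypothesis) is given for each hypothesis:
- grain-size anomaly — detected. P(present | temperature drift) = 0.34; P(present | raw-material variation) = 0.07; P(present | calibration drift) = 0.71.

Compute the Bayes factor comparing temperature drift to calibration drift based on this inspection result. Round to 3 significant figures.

0.479

The Bayes factor is the ratio of the two likelihoods.
  temperature drift: 0.34
  calibration drift: 0.71
Bayes factor = 0.34 / 0.71 ≈ 0.479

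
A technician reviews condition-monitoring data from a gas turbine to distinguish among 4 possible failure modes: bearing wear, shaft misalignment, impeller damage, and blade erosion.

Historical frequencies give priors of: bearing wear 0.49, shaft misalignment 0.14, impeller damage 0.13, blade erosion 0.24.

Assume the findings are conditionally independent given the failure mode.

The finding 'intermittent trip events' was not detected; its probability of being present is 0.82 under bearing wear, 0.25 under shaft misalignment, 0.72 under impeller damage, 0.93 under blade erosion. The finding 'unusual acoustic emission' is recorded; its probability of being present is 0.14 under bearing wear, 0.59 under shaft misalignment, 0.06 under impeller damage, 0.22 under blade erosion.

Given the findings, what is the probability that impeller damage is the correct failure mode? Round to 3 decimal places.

0.027

By Bayes' rule with conditional independence, the unnormalized weight for each hypothesis is prior × ∏ likelihoods (using 1 − P(present | H) for each absent finding):
  bearing wear: 0.49 × (1 − 0.82) × 0.14 = 0.012348
  shaft misalignment: 0.14 × (1 − 0.25) × 0.59 = 0.06195
  impeller damage: 0.13 × (1 − 0.72) × 0.06 = 0.002184
  blade erosion: 0.24 × (1 − 0.93) × 0.22 = 0.003696
The unnormalized weights sum to 0.080178.
P(impeller damage | evidence) = 0.002184 / 0.080178 ≈ 0.027.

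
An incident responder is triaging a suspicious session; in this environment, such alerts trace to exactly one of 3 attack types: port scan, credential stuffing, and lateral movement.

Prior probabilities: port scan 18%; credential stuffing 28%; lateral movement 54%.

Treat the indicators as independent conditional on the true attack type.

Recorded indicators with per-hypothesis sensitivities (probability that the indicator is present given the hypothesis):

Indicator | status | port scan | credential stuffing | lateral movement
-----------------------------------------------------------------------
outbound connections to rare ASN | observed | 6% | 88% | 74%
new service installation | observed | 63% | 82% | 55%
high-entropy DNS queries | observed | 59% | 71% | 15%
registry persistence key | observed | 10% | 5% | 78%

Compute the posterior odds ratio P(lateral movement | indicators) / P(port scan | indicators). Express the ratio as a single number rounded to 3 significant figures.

64.1

Unnormalized posterior weight (prior times the indicator likelihoods) for each of the two hypotheses:
  lateral movement: 0.54 × 0.74 × 0.55 × 0.15 × 0.78 = 0.025714
  port scan: 0.18 × 0.06 × 0.63 × 0.59 × 0.10 = 0.00040144
Posterior odds = 0.025714 / 0.00040144 ≈ 64.1.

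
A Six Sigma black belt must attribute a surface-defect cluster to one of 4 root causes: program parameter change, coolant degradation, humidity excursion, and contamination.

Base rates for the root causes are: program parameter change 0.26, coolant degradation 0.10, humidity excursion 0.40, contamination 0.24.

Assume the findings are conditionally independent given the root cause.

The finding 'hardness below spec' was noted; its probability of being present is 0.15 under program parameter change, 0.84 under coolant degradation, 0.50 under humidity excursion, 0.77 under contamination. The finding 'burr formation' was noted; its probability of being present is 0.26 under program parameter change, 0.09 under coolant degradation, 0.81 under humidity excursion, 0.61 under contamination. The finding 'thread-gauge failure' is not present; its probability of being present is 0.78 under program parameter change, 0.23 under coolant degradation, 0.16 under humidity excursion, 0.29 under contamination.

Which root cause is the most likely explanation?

For each hypothesis, the unnormalized posterior weight is prior × product of the finding likelihoods (using 1 − P(present | H) for each absent finding):
  program parameter change: 0.26 × 0.15 × 0.26 × (1 − 0.78) = 0.0022308
  coolant degradation: 0.10 × 0.84 × 0.09 × (1 − 0.23) = 0.0058212
  humidity excursion: 0.40 × 0.50 × 0.81 × (1 − 0.16) = 0.13608
  contamination: 0.24 × 0.77 × 0.61 × (1 − 0.29) = 0.080037
Marginal likelihood of the evidence = 0.22417.
P(program parameter change | evidence) ≈ 0.0022308 / 0.22417 ≈ 0.010
P(coolant degradation | evidence) ≈ 0.0058212 / 0.22417 ≈ 0.026
P(humidity excursion | evidence) ≈ 0.13608 / 0.22417 ≈ 0.607
P(contamination | evidence) ≈ 0.080037 / 0.22417 ≈ 0.357
The largest is 0.607, so humidity excursion is most probable.

humidity excursion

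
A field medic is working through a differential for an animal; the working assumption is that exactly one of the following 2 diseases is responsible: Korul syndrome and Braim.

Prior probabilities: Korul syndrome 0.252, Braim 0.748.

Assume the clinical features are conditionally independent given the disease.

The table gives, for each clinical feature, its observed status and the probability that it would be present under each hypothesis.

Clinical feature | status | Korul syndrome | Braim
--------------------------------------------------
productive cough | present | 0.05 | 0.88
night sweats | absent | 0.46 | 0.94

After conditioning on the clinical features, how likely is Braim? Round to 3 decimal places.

Multiply each prior by the joint likelihood of the clinical feature pattern (using 1 − P(present | H) for each absent clinical feature):
  Korul syndrome: 0.252 × 0.05 × (1 − 0.46) = 0.006804
  Braim: 0.748 × 0.88 × (1 − 0.94) = 0.039494
Normalizing constant Z = 0.006804 + 0.039494 = 0.046298.
P(Braim | evidence) = 0.039494 / 0.046298 ≈ 0.853.

0.853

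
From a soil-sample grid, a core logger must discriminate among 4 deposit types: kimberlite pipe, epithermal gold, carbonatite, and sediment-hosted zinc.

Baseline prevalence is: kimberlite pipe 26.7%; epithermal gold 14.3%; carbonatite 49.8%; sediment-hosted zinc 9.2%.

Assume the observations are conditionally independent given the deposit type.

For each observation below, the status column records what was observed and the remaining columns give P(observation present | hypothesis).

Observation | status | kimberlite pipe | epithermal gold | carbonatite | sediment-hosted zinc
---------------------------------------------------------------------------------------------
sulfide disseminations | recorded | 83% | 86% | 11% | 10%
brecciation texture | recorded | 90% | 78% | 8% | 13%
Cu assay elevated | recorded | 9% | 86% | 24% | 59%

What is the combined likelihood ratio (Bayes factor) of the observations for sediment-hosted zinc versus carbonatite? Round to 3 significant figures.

3.63

Take the product of per-observation likelihoods under each hypothesis, then divide.
  sediment-hosted zinc: 0.10 × 0.13 × 0.59 = 0.00767
  carbonatite: 0.11 × 0.08 × 0.24 = 0.002112
Bayes factor = 0.00767 / 0.002112 ≈ 3.63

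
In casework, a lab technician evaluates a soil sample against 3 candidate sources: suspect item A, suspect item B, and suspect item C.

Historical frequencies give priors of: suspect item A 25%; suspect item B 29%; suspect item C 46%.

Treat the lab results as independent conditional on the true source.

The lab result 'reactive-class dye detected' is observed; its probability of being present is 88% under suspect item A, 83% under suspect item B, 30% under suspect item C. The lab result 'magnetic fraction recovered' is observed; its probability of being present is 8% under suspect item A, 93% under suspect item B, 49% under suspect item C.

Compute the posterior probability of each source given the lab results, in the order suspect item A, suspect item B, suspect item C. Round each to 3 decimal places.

By Bayes' rule with conditional independence, the unnormalized weight for each hypothesis is prior × ∏ likelihoods:
  suspect item A: 0.25 × 0.88 × 0.08 = 0.0176
  suspect item B: 0.29 × 0.83 × 0.93 = 0.22385
  suspect item C: 0.46 × 0.30 × 0.49 = 0.06762
Normalizing constant Z = 0.0176 + 0.22385 + 0.06762 = 0.30907.
P(suspect item A | evidence) = 0.0176 / 0.30907 ≈ 0.057
P(suspect item B | evidence) = 0.22385 / 0.30907 ≈ 0.724
P(suspect item C | evidence) = 0.06762 / 0.30907 ≈ 0.219

0.057, 0.724, 0.219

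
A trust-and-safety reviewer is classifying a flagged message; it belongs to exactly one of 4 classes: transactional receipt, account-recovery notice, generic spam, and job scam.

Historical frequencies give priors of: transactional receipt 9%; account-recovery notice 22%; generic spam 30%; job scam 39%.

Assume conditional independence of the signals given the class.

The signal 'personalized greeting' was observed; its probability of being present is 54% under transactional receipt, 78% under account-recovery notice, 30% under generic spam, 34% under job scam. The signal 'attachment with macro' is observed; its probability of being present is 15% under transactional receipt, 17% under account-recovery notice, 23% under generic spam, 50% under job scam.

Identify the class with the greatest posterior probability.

job scam

By Bayes' rule with conditional independence, the unnormalized weight for each hypothesis is prior × ∏ likelihoods:
  transactional receipt: 0.09 × 0.54 × 0.15 = 0.00729
  account-recovery notice: 0.22 × 0.78 × 0.17 = 0.029172
  generic spam: 0.30 × 0.30 × 0.23 = 0.0207
  job scam: 0.39 × 0.34 × 0.50 = 0.0663
Normalizing constant Z = 0.00729 + 0.029172 + 0.0207 + 0.0663 = 0.12346.
P(transactional receipt | evidence) ≈ 0.00729 / 0.12346 ≈ 0.059
P(account-recovery notice | evidence) ≈ 0.029172 / 0.12346 ≈ 0.236
P(generic spam | evidence) ≈ 0.0207 / 0.12346 ≈ 0.168
P(job scam | evidence) ≈ 0.0663 / 0.12346 ≈ 0.537
The largest is 0.537, so job scam is most probable.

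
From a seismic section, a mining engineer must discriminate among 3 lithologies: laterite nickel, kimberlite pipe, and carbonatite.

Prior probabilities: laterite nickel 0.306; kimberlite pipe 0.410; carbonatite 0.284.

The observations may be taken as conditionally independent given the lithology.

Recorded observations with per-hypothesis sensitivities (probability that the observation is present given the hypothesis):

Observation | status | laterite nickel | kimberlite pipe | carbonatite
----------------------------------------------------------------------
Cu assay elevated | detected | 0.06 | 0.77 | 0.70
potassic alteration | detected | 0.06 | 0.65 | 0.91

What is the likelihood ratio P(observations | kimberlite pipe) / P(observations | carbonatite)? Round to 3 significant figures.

0.786

The Bayes factor is the ratio of the joint likelihoods of the evidence pattern under the two hypotheses.
  kimberlite pipe: 0.77 × 0.65 = 0.5005
  carbonatite: 0.70 × 0.91 = 0.637
Bayes factor = 0.5005 / 0.637 ≈ 0.786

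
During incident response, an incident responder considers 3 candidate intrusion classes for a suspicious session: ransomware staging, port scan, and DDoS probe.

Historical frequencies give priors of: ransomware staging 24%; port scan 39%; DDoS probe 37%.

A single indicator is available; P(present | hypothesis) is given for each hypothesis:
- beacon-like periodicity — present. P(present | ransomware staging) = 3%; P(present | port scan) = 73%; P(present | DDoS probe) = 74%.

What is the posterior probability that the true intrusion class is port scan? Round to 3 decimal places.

For each hypothesis, the unnormalized posterior weight is prior × likelihood:
  ransomware staging: 0.24 × 0.03 = 0.0072
  port scan: 0.39 × 0.73 = 0.2847
  DDoS probe: 0.37 × 0.74 = 0.2738
Marginal likelihood of the evidence = 0.5657.
P(port scan | evidence) = 0.2847 / 0.5657 ≈ 0.503.

0.503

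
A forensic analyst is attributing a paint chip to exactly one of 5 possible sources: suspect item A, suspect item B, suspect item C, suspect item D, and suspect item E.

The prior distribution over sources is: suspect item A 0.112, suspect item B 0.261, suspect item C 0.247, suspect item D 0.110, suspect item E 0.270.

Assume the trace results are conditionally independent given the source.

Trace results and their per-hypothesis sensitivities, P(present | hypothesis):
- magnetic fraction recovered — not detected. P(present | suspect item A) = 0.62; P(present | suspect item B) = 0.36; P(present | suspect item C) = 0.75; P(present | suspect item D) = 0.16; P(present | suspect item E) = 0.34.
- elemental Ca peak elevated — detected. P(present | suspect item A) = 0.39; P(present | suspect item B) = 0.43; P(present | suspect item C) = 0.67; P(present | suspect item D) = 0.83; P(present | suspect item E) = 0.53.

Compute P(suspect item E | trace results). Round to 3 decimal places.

For each hypothesis, the unnormalized posterior weight is prior × product of the trace result likelihoods (using 1 − P(present | H) for each absent trace result):
  suspect item A: 0.112 × (1 − 0.62) × 0.39 = 0.016598
  suspect item B: 0.261 × (1 − 0.36) × 0.43 = 0.071827
  suspect item C: 0.247 × (1 − 0.75) × 0.67 = 0.041372
  suspect item D: 0.110 × (1 − 0.16) × 0.83 = 0.076692
  suspect item E: 0.270 × (1 − 0.34) × 0.53 = 0.094446
Normalizing constant Z = 0.016598 + 0.071827 + 0.041372 + 0.076692 + 0.094446 = 0.30094.
P(suspect item E | evidence) = 0.094446 / 0.30094 ≈ 0.314.

0.314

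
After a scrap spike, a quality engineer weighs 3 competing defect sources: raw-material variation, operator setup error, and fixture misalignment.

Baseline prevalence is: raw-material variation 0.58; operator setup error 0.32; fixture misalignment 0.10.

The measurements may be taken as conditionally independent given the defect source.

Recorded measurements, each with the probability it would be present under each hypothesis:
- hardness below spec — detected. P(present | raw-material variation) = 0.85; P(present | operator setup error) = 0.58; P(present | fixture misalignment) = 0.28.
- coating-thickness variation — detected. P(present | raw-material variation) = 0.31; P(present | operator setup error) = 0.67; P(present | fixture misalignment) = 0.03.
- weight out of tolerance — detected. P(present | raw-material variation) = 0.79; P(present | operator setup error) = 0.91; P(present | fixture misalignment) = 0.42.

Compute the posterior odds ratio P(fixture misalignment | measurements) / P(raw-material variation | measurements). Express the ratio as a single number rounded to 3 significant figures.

The normalizing constant cancels in an odds ratio, so compute prior × likelihood for the two hypotheses only:
  fixture misalignment: 0.10 × 0.28 × 0.03 × 0.42 = 0.0003528
  raw-material variation: 0.58 × 0.85 × 0.31 × 0.79 = 0.12074
Odds(fixture misalignment : raw-material variation) = 0.0003528 / 0.12074 ≈ 0.00292.

0.00292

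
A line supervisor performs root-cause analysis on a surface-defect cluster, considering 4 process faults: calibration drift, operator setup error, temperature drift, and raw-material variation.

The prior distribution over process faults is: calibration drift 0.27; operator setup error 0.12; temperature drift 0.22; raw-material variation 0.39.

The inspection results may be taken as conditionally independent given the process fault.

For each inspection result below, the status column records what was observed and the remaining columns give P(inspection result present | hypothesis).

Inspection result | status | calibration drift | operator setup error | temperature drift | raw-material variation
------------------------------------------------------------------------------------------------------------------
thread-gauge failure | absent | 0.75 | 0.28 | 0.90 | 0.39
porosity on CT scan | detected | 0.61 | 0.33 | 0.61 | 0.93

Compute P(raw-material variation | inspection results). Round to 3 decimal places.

Multiply each prior by the joint likelihood of the inspection result pattern (using 1 − P(present | H) for each absent inspection result):
  calibration drift: 0.27 × (1 − 0.75) × 0.61 = 0.041175
  operator setup error: 0.12 × (1 − 0.28) × 0.33 = 0.028512
  temperature drift: 0.22 × (1 − 0.90) × 0.61 = 0.01342
  raw-material variation: 0.39 × (1 − 0.39) × 0.93 = 0.22125
Marginal likelihood of the evidence = 0.30435.
P(raw-material variation | evidence) = 0.22125 / 0.30435 ≈ 0.727.

0.727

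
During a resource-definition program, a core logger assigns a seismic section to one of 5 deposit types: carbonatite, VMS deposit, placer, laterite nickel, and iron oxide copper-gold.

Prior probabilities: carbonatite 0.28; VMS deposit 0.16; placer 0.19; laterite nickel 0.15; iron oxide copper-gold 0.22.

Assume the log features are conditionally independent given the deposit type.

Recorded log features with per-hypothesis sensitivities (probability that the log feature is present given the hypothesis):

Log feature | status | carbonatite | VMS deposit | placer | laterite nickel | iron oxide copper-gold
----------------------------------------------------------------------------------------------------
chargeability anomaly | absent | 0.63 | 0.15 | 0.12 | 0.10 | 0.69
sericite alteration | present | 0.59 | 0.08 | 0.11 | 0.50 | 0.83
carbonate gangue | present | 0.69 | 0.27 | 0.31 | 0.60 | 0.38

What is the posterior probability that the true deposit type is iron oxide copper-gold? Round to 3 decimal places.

By Bayes' rule with conditional independence, the unnormalized weight for each hypothesis is prior × ∏ likelihoods (using 1 − P(present | H) for each absent log feature):
  carbonatite: 0.28 × (1 − 0.63) × 0.59 × 0.69 = 0.042176
  VMS deposit: 0.16 × (1 − 0.15) × 0.08 × 0.27 = 0.0029376
  placer: 0.19 × (1 − 0.12) × 0.11 × 0.31 = 0.0057015
  laterite nickel: 0.15 × (1 − 0.10) × 0.50 × 0.60 = 0.0405
  iron oxide copper-gold: 0.22 × (1 − 0.69) × 0.83 × 0.38 = 0.02151
The unnormalized weights sum to 0.11282.
P(iron oxide copper-gold | evidence) = 0.02151 / 0.11282 ≈ 0.191.

0.191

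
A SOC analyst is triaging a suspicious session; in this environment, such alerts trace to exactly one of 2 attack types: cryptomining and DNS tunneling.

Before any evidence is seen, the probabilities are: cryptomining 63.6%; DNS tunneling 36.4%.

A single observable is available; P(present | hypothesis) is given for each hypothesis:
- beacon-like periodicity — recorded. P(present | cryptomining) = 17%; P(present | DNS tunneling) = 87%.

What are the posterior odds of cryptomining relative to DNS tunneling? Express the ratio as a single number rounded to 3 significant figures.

Posterior odds equal prior odds times the likelihood ratio; only the two competing hypotheses matter.
  cryptomining: 0.636 × 0.17 = 0.10812
  DNS tunneling: 0.364 × 0.87 = 0.31668
Odds(cryptomining : DNS tunneling) = 0.10812 / 0.31668 ≈ 0.341.

0.341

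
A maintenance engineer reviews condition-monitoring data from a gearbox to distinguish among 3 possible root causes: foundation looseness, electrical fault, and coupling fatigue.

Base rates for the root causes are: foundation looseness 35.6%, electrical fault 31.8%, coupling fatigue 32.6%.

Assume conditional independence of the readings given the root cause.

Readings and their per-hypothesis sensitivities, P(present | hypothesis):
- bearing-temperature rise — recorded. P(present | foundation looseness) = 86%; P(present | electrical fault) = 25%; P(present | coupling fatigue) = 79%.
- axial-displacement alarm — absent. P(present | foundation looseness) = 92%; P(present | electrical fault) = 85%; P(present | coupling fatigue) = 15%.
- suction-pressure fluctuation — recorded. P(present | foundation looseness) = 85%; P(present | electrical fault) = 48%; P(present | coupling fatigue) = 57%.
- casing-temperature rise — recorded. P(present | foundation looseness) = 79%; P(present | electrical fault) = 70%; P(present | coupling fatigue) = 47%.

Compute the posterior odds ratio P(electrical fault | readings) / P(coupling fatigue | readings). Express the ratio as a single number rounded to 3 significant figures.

Unnormalized posterior weight (prior times the reading likelihoods) for each of the two hypotheses (using 1 − P(present | H) for each absent reading):
  electrical fault: 0.318 × 0.25 × (1 − 0.85) × 0.48 × 0.70 = 0.0040068
  coupling fatigue: 0.326 × 0.79 × (1 − 0.15) × 0.57 × 0.47 = 0.058646
Posterior odds = 0.0040068 / 0.058646 ≈ 0.0683.

0.0683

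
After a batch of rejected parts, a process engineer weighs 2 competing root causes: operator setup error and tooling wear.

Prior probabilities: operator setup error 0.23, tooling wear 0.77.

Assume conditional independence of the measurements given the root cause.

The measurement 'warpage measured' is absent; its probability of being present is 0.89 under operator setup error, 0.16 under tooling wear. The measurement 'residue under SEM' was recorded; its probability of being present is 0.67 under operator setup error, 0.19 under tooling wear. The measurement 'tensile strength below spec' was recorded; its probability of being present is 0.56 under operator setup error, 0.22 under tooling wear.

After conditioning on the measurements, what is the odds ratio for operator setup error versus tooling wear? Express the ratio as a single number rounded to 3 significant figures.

Posterior odds equal prior odds times the likelihood ratio; only the two competing hypotheses matter (using 1 − P(present | H) for each absent measurement).
  operator setup error: 0.23 × (1 − 0.89) × 0.67 × 0.56 = 0.0094926
  tooling wear: 0.77 × (1 − 0.16) × 0.19 × 0.22 = 0.027036
Odds(operator setup error : tooling wear) = 0.0094926 / 0.027036 ≈ 0.351.

0.351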